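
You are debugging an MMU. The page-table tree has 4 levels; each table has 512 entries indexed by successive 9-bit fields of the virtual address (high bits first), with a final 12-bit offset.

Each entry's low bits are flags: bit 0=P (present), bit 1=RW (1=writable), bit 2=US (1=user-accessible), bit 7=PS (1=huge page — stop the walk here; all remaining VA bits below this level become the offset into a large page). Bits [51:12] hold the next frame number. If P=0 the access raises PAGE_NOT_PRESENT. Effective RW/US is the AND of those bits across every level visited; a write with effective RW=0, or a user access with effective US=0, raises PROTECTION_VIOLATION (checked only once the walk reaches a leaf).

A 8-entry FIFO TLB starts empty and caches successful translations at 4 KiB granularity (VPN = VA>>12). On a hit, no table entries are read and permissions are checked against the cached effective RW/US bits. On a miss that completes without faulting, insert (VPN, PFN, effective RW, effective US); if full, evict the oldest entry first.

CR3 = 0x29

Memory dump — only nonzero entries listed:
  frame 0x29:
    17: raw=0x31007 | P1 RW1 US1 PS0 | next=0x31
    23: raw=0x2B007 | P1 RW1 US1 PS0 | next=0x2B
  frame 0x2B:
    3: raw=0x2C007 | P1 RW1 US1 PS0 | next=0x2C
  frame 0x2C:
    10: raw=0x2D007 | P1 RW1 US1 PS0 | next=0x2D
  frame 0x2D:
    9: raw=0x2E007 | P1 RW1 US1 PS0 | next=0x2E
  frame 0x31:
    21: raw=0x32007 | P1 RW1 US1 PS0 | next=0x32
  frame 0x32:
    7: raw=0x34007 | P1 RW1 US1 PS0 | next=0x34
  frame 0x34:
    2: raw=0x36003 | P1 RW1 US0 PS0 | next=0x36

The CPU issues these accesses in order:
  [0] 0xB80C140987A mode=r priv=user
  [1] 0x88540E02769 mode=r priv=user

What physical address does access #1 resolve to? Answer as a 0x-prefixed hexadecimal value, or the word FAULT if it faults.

Trace:
#0 VA=0xB80C140987A (r,user):
  L0: frame=0x29 idx=23 entry=0x2B007 [P=1 RW=1 US=1 PS=0]
  L1: frame=0x2B idx=3 entry=0x2C007 [P=1 RW=1 US=1 PS=0]
  L2: frame=0x2C idx=10 entry=0x2D007 [P=1 RW=1 US=1 PS=0]
  L3: frame=0x2D idx=9 entry=0x2E007 [P=1 RW=1 US=1 PS=0]
  → PA=0x2E87A  (4 entries read)
#1 VA=0x88540E02769 (r,user):
  L0: frame=0x29 idx=17 entry=0x31007 [P=1 RW=1 US=1 PS=0]
  L1: frame=0x31 idx=21 entry=0x32007 [P=1 RW=1 US=1 PS=0]
  L2: frame=0x32 idx=7 entry=0x34007 [P=1 RW=1 US=1 PS=0]
  L3: frame=0x34 idx=2 entry=0x36003 [P=1 RW=1 US=0 PS=0]
  ⇒ fault: PROTECTION_VIOLATION  — 4 lookups

Access #1 PA: FAULT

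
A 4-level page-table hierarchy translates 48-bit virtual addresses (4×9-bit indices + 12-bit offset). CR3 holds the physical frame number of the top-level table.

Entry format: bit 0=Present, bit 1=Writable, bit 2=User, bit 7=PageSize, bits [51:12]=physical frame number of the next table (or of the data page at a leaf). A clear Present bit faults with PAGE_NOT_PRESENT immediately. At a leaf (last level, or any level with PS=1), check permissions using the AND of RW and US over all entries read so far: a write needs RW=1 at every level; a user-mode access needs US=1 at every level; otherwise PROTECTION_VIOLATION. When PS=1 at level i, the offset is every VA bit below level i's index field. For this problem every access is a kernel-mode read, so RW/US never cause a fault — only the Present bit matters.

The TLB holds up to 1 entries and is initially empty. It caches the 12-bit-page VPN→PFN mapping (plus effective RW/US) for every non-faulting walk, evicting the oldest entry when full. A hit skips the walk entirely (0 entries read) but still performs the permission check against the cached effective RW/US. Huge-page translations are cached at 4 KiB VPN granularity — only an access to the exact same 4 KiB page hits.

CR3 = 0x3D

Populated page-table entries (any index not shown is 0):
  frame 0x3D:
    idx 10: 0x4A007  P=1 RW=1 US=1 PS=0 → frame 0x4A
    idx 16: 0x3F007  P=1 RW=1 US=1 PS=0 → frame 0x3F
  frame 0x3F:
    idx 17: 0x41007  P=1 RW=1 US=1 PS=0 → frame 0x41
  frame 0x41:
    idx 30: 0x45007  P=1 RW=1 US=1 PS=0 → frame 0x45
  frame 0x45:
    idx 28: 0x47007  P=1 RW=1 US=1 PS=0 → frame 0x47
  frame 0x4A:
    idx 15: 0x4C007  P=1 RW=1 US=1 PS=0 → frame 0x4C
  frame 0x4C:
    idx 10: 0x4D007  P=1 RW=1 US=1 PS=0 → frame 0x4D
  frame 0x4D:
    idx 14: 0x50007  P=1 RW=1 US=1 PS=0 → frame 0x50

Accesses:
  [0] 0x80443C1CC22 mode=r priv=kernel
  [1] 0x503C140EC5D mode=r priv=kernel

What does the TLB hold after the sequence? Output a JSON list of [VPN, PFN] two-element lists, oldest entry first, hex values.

Trace:
#0 VA=0x80443C1CC22 (r,kernel):
  L0 @0x3D[16] → 0x3F007  P=1,RW=1,US=1,PS=0
  L1 @0x3F[17] → 0x41007  P=1,RW=1,US=1,PS=0
  L2 @0x41[30] → 0x45007  P=1,RW=1,US=1,PS=0
  L3 @0x45[28] → 0x47007  P=1,RW=1,US=1,PS=0
  ✓ 0x47C22  — 4 lookups
#1 VA=0x503C140EC5D (r,kernel):
  L0 @0x3D[10] → 0x4A007  P=1,RW=1,US=1,PS=0
  L1 @0x4A[15] → 0x4C007  P=1,RW=1,US=1,PS=0
  L2 @0x4C[10] → 0x4D007  P=1,RW=1,US=1,PS=0
  L3 @0x4D[14] → 0x50007  P=1,RW=1,US=1,PS=0
  ✓ 0x50C5D  — 4 lookups

TLB: [["0x503C140E", "0x50"]]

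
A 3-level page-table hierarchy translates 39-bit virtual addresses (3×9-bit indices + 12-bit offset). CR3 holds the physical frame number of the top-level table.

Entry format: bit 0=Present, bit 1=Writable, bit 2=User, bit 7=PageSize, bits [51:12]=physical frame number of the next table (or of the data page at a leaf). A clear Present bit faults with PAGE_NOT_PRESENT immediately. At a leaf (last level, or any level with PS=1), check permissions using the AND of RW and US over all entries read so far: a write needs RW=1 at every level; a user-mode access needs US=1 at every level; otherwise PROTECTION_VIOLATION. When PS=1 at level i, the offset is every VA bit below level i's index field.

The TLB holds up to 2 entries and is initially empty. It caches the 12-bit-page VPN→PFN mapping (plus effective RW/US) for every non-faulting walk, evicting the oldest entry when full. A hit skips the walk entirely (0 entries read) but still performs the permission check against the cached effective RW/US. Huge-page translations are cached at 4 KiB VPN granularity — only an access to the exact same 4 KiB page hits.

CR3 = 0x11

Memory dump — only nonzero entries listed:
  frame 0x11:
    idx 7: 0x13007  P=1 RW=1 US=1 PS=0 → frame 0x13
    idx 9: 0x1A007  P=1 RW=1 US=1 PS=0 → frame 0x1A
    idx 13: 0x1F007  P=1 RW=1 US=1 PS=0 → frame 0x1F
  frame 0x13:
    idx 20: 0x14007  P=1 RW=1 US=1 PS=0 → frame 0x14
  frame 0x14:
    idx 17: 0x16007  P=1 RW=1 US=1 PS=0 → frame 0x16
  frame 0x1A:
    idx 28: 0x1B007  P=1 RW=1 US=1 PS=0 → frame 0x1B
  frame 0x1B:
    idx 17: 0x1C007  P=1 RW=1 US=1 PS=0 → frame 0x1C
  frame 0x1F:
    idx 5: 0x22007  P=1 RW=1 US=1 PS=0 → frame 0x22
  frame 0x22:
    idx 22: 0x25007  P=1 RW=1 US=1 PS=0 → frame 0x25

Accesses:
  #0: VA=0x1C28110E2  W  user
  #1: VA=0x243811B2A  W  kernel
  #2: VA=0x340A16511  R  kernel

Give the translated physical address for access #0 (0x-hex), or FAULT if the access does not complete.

Walk each access:
#0 VA=0x1C28110E2 (w,user):
  lvl0: tbl 0x11, slot 7 ⇒ 0x13007 (P1/RW1/US1/PS0)
  lvl1: tbl 0x13, slot 20 ⇒ 0x14007 (P1/RW1/US1/PS0)
  lvl2: tbl 0x14, slot 17 ⇒ 0x16007 (P1/RW1/US1/PS0)
  → PA=0x160E2  (3 entries read)
#1 VA=0x243811B2A (w,kernel):
  lvl0: tbl 0x11, slot 9 ⇒ 0x1A007 (P1/RW1/US1/PS0)
  lvl1: tbl 0x1A, slot 28 ⇒ 0x1B007 (P1/RW1/US1/PS0)
  lvl2: tbl 0x1B, slot 17 ⇒ 0x1C007 (P1/RW1/US1/PS0)
  → PA=0x1CB2A  (3 entries read)
#2 VA=0x340A16511 (r,kernel):
  lvl0: tbl 0x11, slot 13 ⇒ 0x1F007 (P1/RW1/US1/PS0)
  lvl1: tbl 0x1F, slot 5 ⇒ 0x22007 (P1/RW1/US1/PS0)
  lvl2: tbl 0x22, slot 22 ⇒ 0x25007 (P1/RW1/US1/PS0)
  → PA=0x25511  (3 entries read)

Access #0 PA: 0x160E2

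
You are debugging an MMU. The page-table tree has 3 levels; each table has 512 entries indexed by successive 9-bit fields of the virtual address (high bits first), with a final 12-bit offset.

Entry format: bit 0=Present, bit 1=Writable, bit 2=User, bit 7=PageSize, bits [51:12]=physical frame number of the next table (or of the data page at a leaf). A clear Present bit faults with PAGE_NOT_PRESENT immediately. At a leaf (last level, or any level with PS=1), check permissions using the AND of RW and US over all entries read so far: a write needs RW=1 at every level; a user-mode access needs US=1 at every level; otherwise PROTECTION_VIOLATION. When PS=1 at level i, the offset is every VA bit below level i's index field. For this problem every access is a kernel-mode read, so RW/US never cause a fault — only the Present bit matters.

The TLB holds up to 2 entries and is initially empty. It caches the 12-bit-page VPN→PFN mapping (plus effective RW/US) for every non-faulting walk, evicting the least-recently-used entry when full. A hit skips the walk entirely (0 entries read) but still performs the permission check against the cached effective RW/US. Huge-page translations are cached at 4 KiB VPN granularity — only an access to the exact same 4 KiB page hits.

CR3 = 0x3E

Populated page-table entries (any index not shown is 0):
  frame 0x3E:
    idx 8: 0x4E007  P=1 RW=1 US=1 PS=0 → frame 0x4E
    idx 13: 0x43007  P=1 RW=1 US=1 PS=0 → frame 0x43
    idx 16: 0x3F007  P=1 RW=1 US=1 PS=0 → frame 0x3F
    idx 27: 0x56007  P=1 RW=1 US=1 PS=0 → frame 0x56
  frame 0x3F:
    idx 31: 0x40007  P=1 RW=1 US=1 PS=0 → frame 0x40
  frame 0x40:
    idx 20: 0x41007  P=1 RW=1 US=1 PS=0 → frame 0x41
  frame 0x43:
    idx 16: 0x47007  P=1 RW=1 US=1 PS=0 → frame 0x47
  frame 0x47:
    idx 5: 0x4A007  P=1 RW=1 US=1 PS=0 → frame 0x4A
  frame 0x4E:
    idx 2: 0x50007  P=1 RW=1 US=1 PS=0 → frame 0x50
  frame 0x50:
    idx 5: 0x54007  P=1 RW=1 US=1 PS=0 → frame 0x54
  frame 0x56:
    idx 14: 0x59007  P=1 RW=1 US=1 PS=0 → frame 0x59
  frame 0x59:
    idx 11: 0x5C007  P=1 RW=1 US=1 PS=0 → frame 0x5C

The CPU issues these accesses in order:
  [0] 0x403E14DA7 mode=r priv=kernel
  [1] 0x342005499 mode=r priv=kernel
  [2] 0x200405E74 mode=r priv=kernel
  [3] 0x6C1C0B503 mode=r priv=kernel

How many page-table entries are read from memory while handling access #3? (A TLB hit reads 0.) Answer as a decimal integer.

Per-access translation:
#0 VA=0x403E14DA7 (r,kernel):
  L0: frame=0x3E idx=16 entry=0x3F007 [P=1 RW=1 US=1 PS=0]
  L1: frame=0x3F idx=31 entry=0x40007 [P=1 RW=1 US=1 PS=0]
  L2: frame=0x40 idx=20 entry=0x41007 [P=1 RW=1 US=1 PS=0]
  ⇒ phys 0x41DA7  [3 reads]
#1 VA=0x342005499 (r,kernel):
  L0: frame=0x3E idx=13 entry=0x43007 [P=1 RW=1 US=1 PS=0]
  L1: frame=0x43 idx=16 entry=0x47007 [P=1 RW=1 US=1 PS=0]
  L2: frame=0x47 idx=5 entry=0x4A007 [P=1 RW=1 US=1 PS=0]
  ⇒ phys 0x4A499  [3 reads]
#2 VA=0x200405E74 (r,kernel):
  L0: frame=0x3E idx=8 entry=0x4E007 [P=1 RW=1 US=1 PS=0]
  L1: frame=0x4E idx=2 entry=0x50007 [P=1 RW=1 US=1 PS=0]
  L2: frame=0x50 idx=5 entry=0x54007 [P=1 RW=1 US=1 PS=0]
  ⇒ phys 0x54E74  [3 reads]
#3 VA=0x6C1C0B503 (r,kernel):
  L0: frame=0x3E idx=27 entry=0x56007 [P=1 RW=1 US=1 PS=0]
  L1: frame=0x56 idx=14 entry=0x59007 [P=1 RW=1 US=1 PS=0]
  L2: frame=0x59 idx=11 entry=0x5C007 [P=1 RW=1 US=1 PS=0]
  ⇒ phys 0x5C503  [3 reads]

Entries read for #3: 3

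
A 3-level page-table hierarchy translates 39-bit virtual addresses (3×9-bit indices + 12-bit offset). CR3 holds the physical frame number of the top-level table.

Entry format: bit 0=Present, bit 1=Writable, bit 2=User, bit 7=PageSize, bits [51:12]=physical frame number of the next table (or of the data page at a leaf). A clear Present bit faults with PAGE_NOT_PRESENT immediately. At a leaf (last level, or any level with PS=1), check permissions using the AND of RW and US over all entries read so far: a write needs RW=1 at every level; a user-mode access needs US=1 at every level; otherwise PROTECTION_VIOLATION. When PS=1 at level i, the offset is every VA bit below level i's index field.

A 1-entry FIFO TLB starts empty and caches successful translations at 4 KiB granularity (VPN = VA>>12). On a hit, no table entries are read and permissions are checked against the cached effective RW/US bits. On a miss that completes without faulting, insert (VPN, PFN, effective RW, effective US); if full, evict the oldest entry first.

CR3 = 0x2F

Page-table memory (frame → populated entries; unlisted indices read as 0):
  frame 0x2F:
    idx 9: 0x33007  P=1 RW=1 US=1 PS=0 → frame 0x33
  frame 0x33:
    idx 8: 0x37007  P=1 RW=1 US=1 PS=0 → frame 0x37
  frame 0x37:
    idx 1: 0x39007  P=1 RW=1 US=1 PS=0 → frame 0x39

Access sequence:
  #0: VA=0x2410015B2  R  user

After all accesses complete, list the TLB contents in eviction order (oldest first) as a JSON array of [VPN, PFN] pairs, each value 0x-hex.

Walk each access:
#0 VA=0x2410015B2 (r,user):
  [0] read 0x2F idx=9: raw=0x33007 flags P=1 W=1 U=1 S=0
  [1] read 0x33 idx=8: raw=0x37007 flags P=1 W=1 U=1 S=0
  [2] read 0x37 idx=1: raw=0x39007 flags P=1 W=1 U=1 S=0
  → PA=0x395B2  (3 entries read)

TLB: [["0x241001", "0x39"]]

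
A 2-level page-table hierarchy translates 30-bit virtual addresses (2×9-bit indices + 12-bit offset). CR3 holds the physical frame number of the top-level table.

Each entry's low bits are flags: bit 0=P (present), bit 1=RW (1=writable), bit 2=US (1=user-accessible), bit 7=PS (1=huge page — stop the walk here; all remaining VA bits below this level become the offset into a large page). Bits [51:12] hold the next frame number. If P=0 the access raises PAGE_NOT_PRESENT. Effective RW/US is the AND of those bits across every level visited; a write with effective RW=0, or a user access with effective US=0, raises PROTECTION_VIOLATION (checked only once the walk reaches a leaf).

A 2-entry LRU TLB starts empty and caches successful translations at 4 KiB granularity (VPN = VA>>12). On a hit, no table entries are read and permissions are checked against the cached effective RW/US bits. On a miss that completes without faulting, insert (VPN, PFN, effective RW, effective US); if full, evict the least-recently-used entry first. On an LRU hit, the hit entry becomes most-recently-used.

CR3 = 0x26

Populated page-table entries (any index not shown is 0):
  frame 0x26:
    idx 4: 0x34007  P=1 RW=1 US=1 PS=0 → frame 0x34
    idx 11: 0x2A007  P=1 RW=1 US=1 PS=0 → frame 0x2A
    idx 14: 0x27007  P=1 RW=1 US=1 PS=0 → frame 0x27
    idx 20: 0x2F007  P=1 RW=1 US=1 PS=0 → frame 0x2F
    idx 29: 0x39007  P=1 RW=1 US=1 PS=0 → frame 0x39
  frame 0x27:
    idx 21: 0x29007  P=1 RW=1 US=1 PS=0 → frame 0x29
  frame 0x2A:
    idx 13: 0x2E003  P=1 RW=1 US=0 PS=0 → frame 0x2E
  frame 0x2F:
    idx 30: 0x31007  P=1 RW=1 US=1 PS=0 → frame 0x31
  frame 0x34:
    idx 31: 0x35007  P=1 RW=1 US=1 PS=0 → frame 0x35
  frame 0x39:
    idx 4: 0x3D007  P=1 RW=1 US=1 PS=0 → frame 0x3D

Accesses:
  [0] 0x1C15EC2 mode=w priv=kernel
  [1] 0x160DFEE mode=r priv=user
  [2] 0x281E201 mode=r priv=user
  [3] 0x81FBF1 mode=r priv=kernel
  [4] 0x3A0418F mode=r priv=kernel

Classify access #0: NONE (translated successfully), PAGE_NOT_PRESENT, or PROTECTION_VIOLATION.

Walk each access:
#0 VA=0x1C15EC2 (w,kernel):
  L0: frame=0x26 idx=14 entry=0x27007 [P=1 RW=1 US=1 PS=0]
  L1: frame=0x27 idx=21 entry=0x29007 [P=1 RW=1 US=1 PS=0]
  ✓ 0x29EC2  — 2 lookups
#1 VA=0x160DFEE (r,user):
  L0: frame=0x26 idx=11 entry=0x2A007 [P=1 RW=1 US=1 PS=0]
  L1: frame=0x2A idx=13 entry=0x2E003 [P=1 RW=1 US=0 PS=0]
  → PROTECTION_VIOLATION  (2 entries read)
#2 VA=0x281E201 (r,user):
  L0: frame=0x26 idx=20 entry=0x2F007 [P=1 RW=1 US=1 PS=0]
  L1: frame=0x2F idx=30 entry=0x31007 [P=1 RW=1 US=1 PS=0]
  ✓ 0x31201  — 2 lookups
#3 VA=0x81FBF1 (r,kernel):
  L0: frame=0x26 idx=4 entry=0x34007 [P=1 RW=1 US=1 PS=0]
  L1: frame=0x34 idx=31 entry=0x35007 [P=1 RW=1 US=1 PS=0]
  ✓ 0x35BF1  — 2 lookups
#4 VA=0x3A0418F (r,kernel):
  L0: frame=0x26 idx=29 entry=0x39007 [P=1 RW=1 US=1 PS=0]
  L1: frame=0x39 idx=4 entry=0x3D007 [P=1 RW=1 US=1 PS=0]
  ✓ 0x3D18F  — 2 lookups

Access #0 fault: NONE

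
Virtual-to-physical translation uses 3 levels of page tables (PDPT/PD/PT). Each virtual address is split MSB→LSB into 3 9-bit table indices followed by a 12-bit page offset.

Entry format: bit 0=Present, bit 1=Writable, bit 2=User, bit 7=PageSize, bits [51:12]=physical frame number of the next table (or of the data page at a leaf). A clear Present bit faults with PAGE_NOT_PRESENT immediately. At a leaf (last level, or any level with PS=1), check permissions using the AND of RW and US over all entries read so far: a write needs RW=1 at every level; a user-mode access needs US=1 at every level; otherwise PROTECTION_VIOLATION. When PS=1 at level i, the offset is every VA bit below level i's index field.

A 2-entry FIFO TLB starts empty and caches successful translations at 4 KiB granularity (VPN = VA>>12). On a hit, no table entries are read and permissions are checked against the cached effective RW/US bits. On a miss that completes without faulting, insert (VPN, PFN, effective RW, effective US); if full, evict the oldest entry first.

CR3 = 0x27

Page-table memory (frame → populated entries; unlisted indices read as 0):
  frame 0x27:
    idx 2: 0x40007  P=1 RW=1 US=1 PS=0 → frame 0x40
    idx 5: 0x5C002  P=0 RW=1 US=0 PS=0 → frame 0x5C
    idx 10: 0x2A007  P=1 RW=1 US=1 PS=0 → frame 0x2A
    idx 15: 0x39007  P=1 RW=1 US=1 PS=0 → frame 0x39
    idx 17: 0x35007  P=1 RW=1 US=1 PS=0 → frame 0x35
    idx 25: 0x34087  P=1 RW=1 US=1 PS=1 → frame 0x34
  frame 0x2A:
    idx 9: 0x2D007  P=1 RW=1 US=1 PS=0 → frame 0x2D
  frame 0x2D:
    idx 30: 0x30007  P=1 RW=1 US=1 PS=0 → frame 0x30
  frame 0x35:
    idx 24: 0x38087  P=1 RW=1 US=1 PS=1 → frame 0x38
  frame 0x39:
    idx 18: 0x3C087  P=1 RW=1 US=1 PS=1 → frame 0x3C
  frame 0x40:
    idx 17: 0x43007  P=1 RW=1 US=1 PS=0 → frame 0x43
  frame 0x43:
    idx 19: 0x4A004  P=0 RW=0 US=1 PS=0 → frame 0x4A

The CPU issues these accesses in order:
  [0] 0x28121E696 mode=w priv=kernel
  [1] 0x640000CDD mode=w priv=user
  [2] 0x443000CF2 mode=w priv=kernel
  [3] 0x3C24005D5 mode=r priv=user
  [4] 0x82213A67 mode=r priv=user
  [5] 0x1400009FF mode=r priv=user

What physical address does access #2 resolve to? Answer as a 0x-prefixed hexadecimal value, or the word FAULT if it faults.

Trace:
#0 VA=0x28121E696 (w,kernel):
  L0 @0x27[10] → 0x2A007  P=1,RW=1,US=1,PS=0
  L1 @0x2A[9] → 0x2D007  P=1,RW=1,US=1,PS=0
  L2 @0x2D[30] → 0x30007  P=1,RW=1,US=1,PS=0
  → PA=0x30696  (3 entries read)
#1 VA=0x640000CDD (w,user):
  L0 @0x27[25] → 0x34087  P=1,RW=1,US=1,PS=1
  → PA=0x34CDD (huge @L0)  (1 entries read)
#2 VA=0x443000CF2 (w,kernel):
  L0 @0x27[17] → 0x35007  P=1,RW=1,US=1,PS=0
  L1 @0x35[24] → 0x38087  P=1,RW=1,US=1,PS=1
  → PA=0x38CF2 (huge @L1)  (2 entries read)
#3 VA=0x3C24005D5 (r,user):
  L0 @0x27[15] → 0x39007  P=1,RW=1,US=1,PS=0
  L1 @0x39[18] → 0x3C087  P=1,RW=1,US=1,PS=1
  → PA=0x3C5D5 (huge @L1)  (2 entries read)
#4 VA=0x82213A67 (r,user):
  L0 @0x27[2] → 0x40007  P=1,RW=1,US=1,PS=0
  L1 @0x40[17] → 0x43007  P=1,RW=1,US=1,PS=0
  L2 @0x43[19] → 0x4A004  P=0,RW=0,US=1,PS=0
  → PAGE_NOT_PRESENT  (3 entries read)
#5 VA=0x1400009FF (r,user):
  L0 @0x27[5] → 0x5C002  P=0,RW=1,US=0,PS=0
  → PAGE_NOT_PRESENT  (1 entries read)

Access #2 PA: 0x38CF2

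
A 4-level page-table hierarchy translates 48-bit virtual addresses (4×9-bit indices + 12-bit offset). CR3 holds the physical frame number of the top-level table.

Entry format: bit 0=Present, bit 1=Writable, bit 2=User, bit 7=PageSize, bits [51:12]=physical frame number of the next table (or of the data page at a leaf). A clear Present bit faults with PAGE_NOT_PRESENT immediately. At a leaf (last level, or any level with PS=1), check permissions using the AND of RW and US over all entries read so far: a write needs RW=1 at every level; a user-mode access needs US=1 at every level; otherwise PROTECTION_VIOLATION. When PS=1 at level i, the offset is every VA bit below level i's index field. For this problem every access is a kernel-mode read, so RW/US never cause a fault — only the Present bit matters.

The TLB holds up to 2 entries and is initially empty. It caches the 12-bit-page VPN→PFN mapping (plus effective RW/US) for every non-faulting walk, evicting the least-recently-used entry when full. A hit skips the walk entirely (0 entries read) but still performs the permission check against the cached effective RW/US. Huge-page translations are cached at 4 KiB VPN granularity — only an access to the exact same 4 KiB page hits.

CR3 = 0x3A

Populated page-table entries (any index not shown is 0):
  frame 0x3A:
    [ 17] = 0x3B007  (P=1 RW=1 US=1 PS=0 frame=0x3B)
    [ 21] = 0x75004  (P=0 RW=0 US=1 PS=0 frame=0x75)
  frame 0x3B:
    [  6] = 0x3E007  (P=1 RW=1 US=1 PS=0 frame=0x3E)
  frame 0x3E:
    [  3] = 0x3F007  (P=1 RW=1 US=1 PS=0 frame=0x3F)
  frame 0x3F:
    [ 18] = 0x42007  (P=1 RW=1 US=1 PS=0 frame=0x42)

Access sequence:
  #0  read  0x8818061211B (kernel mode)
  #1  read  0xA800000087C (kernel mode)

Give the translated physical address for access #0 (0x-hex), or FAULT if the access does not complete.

Trace:
#0 VA=0x8818061211B (r,kernel):
  lvl0: tbl 0x3A, slot 17 ⇒ 0x3B007 (P1/RW1/US1/PS0)
  lvl1: tbl 0x3B, slot 6 ⇒ 0x3E007 (P1/RW1/US1/PS0)
  lvl2: tbl 0x3E, slot 3 ⇒ 0x3F007 (P1/RW1/US1/PS0)
  lvl3: tbl 0x3F, slot 18 ⇒ 0x42007 (P1/RW1/US1/PS0)
  ⇒ phys 0x4211B  [4 reads]
#1 VA=0xA800000087C (r,kernel):
  lvl0: tbl 0x3A, slot 21 ⇒ 0x75004 (P0/RW0/US1/PS0)
  ⇒ fault: PAGE_NOT_PRESENT  — 1 lookups

Access #0 PA: 0x4211B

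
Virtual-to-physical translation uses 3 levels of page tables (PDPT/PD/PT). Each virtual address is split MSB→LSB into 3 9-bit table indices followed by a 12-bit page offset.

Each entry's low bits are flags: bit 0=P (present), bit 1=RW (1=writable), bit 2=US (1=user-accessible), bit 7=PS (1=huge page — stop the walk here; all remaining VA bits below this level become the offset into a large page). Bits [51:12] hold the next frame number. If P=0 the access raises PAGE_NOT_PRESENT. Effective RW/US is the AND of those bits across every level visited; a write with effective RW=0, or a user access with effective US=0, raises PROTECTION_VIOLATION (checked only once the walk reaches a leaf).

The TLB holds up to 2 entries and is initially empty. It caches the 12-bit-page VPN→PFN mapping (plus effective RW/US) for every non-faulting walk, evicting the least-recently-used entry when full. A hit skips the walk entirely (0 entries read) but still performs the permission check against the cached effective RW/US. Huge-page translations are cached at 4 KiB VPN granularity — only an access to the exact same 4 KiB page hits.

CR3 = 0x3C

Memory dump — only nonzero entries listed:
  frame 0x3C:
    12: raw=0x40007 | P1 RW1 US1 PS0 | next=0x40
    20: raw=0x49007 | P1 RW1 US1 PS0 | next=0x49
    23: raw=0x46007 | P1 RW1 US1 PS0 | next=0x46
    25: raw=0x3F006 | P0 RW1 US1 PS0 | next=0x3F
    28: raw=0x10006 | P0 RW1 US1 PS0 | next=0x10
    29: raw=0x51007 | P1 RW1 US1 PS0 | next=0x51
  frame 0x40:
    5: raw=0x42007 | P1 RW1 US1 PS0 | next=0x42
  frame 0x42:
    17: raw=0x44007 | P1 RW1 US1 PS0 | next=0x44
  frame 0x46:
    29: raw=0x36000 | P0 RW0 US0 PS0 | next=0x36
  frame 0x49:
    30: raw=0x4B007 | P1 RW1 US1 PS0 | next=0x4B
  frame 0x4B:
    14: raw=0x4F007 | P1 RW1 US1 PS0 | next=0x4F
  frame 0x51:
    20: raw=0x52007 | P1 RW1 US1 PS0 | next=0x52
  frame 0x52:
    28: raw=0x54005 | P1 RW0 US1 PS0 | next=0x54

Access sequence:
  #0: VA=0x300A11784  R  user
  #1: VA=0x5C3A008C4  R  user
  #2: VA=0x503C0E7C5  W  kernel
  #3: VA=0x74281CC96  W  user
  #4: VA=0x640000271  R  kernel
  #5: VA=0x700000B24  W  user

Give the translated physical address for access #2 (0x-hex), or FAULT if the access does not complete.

Per-access translation:
#0 VA=0x300A11784 (r,user):
  [0] read 0x3C idx=12: raw=0x40007 flags P=1 W=1 U=1 S=0
  [1] read 0x40 idx=5: raw=0x42007 flags P=1 W=1 U=1 S=0
  [2] read 0x42 idx=17: raw=0x44007 flags P=1 W=1 U=1 S=0
  ✓ 0x44784  — 3 lookups
#1 VA=0x5C3A008C4 (r,user):
  [0] read 0x3C idx=23: raw=0x46007 flags P=1 W=1 U=1 S=0
  [1] read 0x46 idx=29: raw=0x36000 flags P=0 W=0 U=0 S=0
  ✗ PAGE_NOT_PRESENT  [2 reads]
#2 VA=0x503C0E7C5 (w,kernel):
  [0] read 0x3C idx=20: raw=0x49007 flags P=1 W=1 U=1 S=0
  [1] read 0x49 idx=30: raw=0x4B007 flags P=1 W=1 U=1 S=0
  [2] read 0x4B idx=14: raw=0x4F007 flags P=1 W=1 U=1 S=0
  ✓ 0x4F7C5  — 3 lookups
#3 VA=0x74281CC96 (w,user):
  [0] read 0x3C idx=29: raw=0x51007 flags P=1 W=1 U=1 S=0
  [1] read 0x51 idx=20: raw=0x52007 flags P=1 W=1 U=1 S=0
  [2] read 0x52 idx=28: raw=0x54005 flags P=1 W=0 U=1 S=0
  ✗ PROTECTION_VIOLATION  [3 reads]
#4 VA=0x640000271 (r,kernel):
  [0] read 0x3C idx=25: raw=0x3F006 flags P=0 W=1 U=1 S=0
  ✗ PAGE_NOT_PRESENT  [1 reads]
#5 VA=0x700000B24 (w,user):
  [0] read 0x3C idx=28: raw=0x10006 flags P=0 W=1 U=1 S=0
  ✗ PAGE_NOT_PRESENT  [1 reads]

Access #2 PA: 0x4F7C5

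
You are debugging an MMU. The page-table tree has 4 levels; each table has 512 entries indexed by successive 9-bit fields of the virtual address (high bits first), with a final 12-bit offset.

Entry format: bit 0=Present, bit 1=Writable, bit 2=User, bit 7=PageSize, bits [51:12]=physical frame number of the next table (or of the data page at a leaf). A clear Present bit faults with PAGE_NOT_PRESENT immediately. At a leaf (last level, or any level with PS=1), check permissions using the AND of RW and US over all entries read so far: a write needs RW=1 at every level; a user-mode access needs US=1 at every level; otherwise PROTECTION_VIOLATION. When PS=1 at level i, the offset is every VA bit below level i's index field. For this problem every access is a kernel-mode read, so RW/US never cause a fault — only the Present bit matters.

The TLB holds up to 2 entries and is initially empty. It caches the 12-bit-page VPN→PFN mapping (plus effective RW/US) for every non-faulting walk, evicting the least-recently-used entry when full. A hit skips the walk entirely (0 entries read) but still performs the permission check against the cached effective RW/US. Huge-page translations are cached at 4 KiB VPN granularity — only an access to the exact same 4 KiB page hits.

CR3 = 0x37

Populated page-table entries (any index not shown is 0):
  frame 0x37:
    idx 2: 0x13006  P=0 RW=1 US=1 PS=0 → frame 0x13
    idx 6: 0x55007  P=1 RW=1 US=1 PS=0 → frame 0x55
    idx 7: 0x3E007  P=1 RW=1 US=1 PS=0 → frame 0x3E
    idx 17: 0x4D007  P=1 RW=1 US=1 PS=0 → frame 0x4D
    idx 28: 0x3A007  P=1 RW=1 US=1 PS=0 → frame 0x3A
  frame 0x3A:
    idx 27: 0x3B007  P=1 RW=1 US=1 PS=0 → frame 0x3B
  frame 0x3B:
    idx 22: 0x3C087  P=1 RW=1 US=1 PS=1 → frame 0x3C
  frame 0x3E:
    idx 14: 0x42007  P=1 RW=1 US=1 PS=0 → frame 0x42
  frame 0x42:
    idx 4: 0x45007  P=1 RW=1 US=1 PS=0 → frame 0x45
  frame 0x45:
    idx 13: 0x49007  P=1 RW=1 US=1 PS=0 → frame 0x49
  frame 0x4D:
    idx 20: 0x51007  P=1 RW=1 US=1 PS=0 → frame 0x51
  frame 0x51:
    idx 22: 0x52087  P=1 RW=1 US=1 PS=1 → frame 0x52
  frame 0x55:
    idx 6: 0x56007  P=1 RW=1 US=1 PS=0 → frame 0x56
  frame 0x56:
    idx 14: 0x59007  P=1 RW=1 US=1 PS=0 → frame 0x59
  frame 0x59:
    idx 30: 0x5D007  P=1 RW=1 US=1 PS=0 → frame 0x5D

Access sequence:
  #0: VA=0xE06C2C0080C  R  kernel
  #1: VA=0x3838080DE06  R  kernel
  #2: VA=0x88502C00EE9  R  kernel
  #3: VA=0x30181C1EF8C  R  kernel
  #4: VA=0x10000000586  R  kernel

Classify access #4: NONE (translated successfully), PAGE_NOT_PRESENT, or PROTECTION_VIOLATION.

Walk each access:
#0 VA=0xE06C2C0080C (r,kernel):
  [0] read 0x37 idx=28: raw=0x3A007 flags P=1 W=1 U=1 S=0
  [1] read 0x3A idx=27: raw=0x3B007 flags P=1 W=1 U=1 S=0
  [2] read 0x3B idx=22: raw=0x3C087 flags P=1 W=1 U=1 S=1
  ✓ 0x3C80C (huge @L2)  — 3 lookups
#1 VA=0x3838080DE06 (r,kernel):
  [0] read 0x37 idx=7: raw=0x3E007 flags P=1 W=1 U=1 S=0
  [1] read 0x3E idx=14: raw=0x42007 flags P=1 W=1 U=1 S=0
  [2] read 0x42 idx=4: raw=0x45007 flags P=1 W=1 U=1 S=0
  [3] read 0x45 idx=13: raw=0x49007 flags P=1 W=1 U=1 S=0
  ✓ 0x49E06  — 4 lookups
#2 VA=0x88502C00EE9 (r,kernel):
  [0] read 0x37 idx=17: raw=0x4D007 flags P=1 W=1 U=1 S=0
  [1] read 0x4D idx=20: raw=0x51007 flags P=1 W=1 U=1 S=0
  [2] read 0x51 idx=22: raw=0x52087 flags P=1 W=1 U=1 S=1
  ✓ 0x52EE9 (huge @L2)  — 3 lookups
#3 VA=0x30181C1EF8C (r,kernel):
  [0] read 0x37 idx=6: raw=0x55007 flags P=1 W=1 U=1 S=0
  [1] read 0x55 idx=6: raw=0x56007 flags P=1 W=1 U=1 S=0
  [2] read 0x56 idx=14: raw=0x59007 flags P=1 W=1 U=1 S=0
  [3] read 0x59 idx=30: raw=0x5D007 flags P=1 W=1 U=1 S=0
  ✓ 0x5DF8C  — 4 lookups
#4 VA=0x10000000586 (r,kernel):
  [0] read 0x37 idx=2: raw=0x13006 flags P=0 W=1 U=1 S=0
  ✗ PAGE_NOT_PRESENT  [1 reads]

Access #4 fault: PAGE_NOT_PRESENT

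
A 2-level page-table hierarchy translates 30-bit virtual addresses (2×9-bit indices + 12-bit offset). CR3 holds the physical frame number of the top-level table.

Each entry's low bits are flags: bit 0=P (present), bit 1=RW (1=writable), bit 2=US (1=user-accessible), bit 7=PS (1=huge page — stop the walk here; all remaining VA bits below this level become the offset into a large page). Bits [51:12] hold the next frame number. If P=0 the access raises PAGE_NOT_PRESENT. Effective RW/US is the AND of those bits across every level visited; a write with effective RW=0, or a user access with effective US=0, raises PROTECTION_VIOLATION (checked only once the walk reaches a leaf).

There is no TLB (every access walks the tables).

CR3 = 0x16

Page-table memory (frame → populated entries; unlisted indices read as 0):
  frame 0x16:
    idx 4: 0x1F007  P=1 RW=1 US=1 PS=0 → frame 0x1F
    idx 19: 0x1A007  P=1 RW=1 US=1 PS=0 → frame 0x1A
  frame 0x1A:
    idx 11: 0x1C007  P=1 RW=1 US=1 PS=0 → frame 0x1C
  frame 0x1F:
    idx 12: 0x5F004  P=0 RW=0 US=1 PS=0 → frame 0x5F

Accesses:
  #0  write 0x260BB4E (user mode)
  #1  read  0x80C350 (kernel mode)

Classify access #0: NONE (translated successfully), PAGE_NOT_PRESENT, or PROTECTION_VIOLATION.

Walk each access:
#0 VA=0x260BB4E (w,user):
  [0] read 0x16 idx=19: raw=0x1A007 flags P=1 W=1 U=1 S=0
  [1] read 0x1A idx=11: raw=0x1C007 flags P=1 W=1 U=1 S=0
  → PA=0x1CB4E  (2 entries read)
#1 VA=0x80C350 (r,kernel):
  [0] read 0x16 idx=4: raw=0x1F007 flags P=1 W=1 U=1 S=0
  [1] read 0x1F idx=12: raw=0x5F004 flags P=0 W=0 U=1 S=0
  ✗ PAGE_NOT_PRESENT  [2 reads]

Access #0 fault: NONE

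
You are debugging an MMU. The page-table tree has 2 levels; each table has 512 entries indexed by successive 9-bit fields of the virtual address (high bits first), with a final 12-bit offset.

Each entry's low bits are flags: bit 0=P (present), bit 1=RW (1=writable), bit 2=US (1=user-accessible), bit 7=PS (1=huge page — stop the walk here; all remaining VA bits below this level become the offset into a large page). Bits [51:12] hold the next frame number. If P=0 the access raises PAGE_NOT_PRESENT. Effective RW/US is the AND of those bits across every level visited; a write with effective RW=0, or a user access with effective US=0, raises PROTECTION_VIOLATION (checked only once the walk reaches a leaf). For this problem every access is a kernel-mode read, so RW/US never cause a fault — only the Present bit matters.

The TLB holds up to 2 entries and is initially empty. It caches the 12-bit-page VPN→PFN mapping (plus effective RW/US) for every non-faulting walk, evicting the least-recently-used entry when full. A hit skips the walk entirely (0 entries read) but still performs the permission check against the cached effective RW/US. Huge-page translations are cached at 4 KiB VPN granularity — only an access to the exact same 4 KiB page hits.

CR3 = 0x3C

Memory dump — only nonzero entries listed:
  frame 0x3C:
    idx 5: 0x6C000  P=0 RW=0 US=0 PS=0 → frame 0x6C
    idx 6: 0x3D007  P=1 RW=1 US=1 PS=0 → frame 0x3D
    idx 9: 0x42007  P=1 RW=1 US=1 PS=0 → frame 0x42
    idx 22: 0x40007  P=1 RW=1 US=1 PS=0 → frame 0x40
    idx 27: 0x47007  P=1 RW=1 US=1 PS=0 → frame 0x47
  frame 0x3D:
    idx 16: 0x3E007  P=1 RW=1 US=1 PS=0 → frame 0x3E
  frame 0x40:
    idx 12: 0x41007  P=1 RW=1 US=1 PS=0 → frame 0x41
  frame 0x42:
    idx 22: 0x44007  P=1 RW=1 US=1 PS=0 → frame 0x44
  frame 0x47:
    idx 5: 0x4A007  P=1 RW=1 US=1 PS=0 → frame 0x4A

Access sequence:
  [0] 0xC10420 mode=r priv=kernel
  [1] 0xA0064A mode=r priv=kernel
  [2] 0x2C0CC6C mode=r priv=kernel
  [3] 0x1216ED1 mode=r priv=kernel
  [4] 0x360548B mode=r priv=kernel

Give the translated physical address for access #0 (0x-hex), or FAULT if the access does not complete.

Trace:
#0 VA=0xC10420 (r,kernel):
  L0: frame=0x3C idx=6 entry=0x3D007 [P=1 RW=1 US=1 PS=0]
  L1: frame=0x3D idx=16 entry=0x3E007 [P=1 RW=1 US=1 PS=0]
  ✓ 0x3E420  — 2 lookups
#1 VA=0xA0064A (r,kernel):
  L0: frame=0x3C idx=5 entry=0x6C000 [P=0 RW=0 US=0 PS=0]
  ⇒ fault: PAGE_NOT_PRESENT  — 1 lookups
#2 VA=0x2C0CC6C (r,kernel):
  L0: frame=0x3C idx=22 entry=0x40007 [P=1 RW=1 US=1 PS=0]
  L1: frame=0x40 idx=12 entry=0x41007 [P=1 RW=1 US=1 PS=0]
  ✓ 0x41C6C  — 2 lookups
#3 VA=0x1216ED1 (r,kernel):
  L0: frame=0x3C idx=9 entry=0x42007 [P=1 RW=1 US=1 PS=0]
  L1: frame=0x42 idx=22 entry=0x44007 [P=1 RW=1 US=1 PS=0]
  ✓ 0x44ED1  — 2 lookups
#4 VA=0x360548B (r,kernel):
  L0: frame=0x3C idx=27 entry=0x47007 [P=1 RW=1 US=1 PS=0]
  L1: frame=0x47 idx=5 entry=0x4A007 [P=1 RW=1 US=1 PS=0]
  ✓ 0x4A48B  — 2 lookups

Access #0 PA: 0x3E420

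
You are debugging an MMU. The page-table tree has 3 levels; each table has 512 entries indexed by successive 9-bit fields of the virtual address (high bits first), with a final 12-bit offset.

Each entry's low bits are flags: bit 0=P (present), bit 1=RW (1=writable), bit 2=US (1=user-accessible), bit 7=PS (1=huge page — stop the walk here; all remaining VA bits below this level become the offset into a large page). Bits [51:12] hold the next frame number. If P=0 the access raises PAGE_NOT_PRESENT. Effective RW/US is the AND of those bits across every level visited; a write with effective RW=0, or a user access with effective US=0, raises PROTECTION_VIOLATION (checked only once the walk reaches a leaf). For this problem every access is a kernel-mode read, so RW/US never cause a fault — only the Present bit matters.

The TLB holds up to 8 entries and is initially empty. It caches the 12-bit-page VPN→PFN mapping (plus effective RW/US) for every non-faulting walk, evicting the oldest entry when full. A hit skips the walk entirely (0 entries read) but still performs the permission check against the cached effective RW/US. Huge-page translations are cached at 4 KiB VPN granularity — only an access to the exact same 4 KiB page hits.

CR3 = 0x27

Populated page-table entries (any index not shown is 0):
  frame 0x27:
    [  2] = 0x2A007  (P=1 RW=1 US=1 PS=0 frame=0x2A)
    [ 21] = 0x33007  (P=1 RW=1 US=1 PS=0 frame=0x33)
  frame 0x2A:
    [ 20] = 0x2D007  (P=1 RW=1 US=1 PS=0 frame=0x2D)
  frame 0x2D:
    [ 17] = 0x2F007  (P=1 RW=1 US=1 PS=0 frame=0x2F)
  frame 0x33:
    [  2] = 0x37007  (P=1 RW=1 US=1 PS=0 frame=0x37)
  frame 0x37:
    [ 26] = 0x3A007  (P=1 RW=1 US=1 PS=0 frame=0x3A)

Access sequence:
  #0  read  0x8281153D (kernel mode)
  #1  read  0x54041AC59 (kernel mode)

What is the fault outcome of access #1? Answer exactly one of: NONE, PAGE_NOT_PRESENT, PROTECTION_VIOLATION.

Per-access translation:
#0 VA=0x8281153D (r,kernel):
  L0 @0x27[2] → 0x2A007  P=1,RW=1,US=1,PS=0
  L1 @0x2A[20] → 0x2D007  P=1,RW=1,US=1,PS=0
  L2 @0x2D[17] → 0x2F007  P=1,RW=1,US=1,PS=0
  ⇒ phys 0x2F53D  [3 reads]
#1 VA=0x54041AC59 (r,kernel):
  L0 @0x27[21] → 0x33007  P=1,RW=1,US=1,PS=0
  L1 @0x33[2] → 0x37007  P=1,RW=1,US=1,PS=0
  L2 @0x37[26] → 0x3A007  P=1,RW=1,US=1,PS=0
  ⇒ phys 0x3AC59  [3 reads]

Access #1 fault: NONE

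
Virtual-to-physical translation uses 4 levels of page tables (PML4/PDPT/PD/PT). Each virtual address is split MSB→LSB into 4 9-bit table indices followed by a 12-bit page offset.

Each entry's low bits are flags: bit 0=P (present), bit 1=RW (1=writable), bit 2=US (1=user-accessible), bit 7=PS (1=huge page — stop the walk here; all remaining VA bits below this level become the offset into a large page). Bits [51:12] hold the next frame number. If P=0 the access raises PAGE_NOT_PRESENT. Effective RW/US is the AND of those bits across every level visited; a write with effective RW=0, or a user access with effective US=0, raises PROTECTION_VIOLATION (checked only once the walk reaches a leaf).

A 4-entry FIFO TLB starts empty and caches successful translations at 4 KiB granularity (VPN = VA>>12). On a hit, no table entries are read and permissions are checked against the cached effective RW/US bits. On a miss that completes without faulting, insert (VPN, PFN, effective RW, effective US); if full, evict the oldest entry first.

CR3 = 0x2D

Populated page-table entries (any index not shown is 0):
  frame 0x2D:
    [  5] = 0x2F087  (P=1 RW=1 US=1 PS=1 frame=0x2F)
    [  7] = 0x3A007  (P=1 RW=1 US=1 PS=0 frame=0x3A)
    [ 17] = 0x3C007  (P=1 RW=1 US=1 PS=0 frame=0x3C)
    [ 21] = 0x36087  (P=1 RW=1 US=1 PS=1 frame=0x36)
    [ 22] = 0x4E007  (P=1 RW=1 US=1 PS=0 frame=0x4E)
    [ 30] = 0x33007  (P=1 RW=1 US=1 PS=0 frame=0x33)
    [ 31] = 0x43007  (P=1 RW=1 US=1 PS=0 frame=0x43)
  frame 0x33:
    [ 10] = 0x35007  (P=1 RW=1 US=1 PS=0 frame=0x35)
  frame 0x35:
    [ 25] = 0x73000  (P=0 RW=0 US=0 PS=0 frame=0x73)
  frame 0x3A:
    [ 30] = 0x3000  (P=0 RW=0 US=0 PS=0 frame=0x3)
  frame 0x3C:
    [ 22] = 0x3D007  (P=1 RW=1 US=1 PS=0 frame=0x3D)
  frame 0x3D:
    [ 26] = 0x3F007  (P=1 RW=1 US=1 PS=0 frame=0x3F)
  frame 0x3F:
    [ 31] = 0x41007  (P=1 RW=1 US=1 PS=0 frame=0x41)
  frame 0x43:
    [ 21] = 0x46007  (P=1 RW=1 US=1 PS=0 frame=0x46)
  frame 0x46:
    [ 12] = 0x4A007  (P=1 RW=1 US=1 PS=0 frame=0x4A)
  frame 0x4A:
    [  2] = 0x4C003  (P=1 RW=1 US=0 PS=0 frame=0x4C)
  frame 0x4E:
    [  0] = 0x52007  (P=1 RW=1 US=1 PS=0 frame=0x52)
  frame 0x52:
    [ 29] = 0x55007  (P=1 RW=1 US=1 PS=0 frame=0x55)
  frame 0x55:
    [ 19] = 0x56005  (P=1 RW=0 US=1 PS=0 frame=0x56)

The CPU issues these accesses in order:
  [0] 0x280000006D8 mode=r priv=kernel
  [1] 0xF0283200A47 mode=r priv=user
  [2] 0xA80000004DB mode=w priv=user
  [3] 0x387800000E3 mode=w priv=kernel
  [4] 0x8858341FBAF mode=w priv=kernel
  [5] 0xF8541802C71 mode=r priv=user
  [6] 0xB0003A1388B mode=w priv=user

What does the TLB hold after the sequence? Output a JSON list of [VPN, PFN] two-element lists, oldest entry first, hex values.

Per-access translation:
#0 VA=0x280000006D8 (r,kernel):
  L0 @0x2D[5] → 0x2F087  P=1,RW=1,US=1,PS=1
  ✓ 0x2F6D8 (huge @L0)  — 1 lookups
#1 VA=0xF0283200A47 (r,user):
  L0 @0x2D[30] → 0x33007  P=1,RW=1,US=1,PS=0
  L1 @0x33[10] → 0x35007  P=1,RW=1,US=1,PS=0
  L2 @0x35[25] → 0x73000  P=0,RW=0,US=0,PS=0
  → PAGE_NOT_PRESENT  (3 entries read)
#2 VA=0xA80000004DB (w,user):
  L0 @0x2D[21] → 0x36087  P=1,RW=1,US=1,PS=1
  ✓ 0x364DB (huge @L0)  — 1 lookups
#3 VA=0x387800000E3 (w,kernel):
  L0 @0x2D[7] → 0x3A007  P=1,RW=1,US=1,PS=0
  L1 @0x3A[30] → 0x3000  P=0,RW=0,US=0,PS=0
  → PAGE_NOT_PRESENT  (2 entries read)
#4 VA=0x8858341FBAF (w,kernel):
  L0 @0x2D[17] → 0x3C007  P=1,RW=1,US=1,PS=0
  L1 @0x3C[22] → 0x3D007  P=1,RW=1,US=1,PS=0
  L2 @0x3D[26] → 0x3F007  P=1,RW=1,US=1,PS=0
  L3 @0x3F[31] → 0x41007  P=1,RW=1,US=1,PS=0
  ✓ 0x41BAF  — 4 lookups
#5 VA=0xF8541802C71 (r,user):
  L0 @0x2D[31] → 0x43007  P=1,RW=1,US=1,PS=0
  L1 @0x43[21] → 0x46007  P=1,RW=1,US=1,PS=0
  L2 @0x46[12] → 0x4A007  P=1,RW=1,US=1,PS=0
  L3 @0x4A[2] → 0x4C003  P=1,RW=1,US=0,PS=0
  → PROTECTION_VIOLATION  (4 entries read)
#6 VA=0xB0003A1388B (w,user):
  L0 @0x2D[22] → 0x4E007  P=1,RW=1,US=1,PS=0
  L1 @0x4E[0] → 0x52007  P=1,RW=1,US=1,PS=0
  L2 @0x52[29] → 0x55007  P=1,RW=1,US=1,PS=0
  L3 @0x55[19] → 0x56005  P=1,RW=0,US=1,PS=0
  → PROTECTION_VIOLATION  (4 entries read)

TLB: [["0x28000000", "0x2F"], ["0xA8000000", "0x36"], ["0x8858341F", "0x41"]]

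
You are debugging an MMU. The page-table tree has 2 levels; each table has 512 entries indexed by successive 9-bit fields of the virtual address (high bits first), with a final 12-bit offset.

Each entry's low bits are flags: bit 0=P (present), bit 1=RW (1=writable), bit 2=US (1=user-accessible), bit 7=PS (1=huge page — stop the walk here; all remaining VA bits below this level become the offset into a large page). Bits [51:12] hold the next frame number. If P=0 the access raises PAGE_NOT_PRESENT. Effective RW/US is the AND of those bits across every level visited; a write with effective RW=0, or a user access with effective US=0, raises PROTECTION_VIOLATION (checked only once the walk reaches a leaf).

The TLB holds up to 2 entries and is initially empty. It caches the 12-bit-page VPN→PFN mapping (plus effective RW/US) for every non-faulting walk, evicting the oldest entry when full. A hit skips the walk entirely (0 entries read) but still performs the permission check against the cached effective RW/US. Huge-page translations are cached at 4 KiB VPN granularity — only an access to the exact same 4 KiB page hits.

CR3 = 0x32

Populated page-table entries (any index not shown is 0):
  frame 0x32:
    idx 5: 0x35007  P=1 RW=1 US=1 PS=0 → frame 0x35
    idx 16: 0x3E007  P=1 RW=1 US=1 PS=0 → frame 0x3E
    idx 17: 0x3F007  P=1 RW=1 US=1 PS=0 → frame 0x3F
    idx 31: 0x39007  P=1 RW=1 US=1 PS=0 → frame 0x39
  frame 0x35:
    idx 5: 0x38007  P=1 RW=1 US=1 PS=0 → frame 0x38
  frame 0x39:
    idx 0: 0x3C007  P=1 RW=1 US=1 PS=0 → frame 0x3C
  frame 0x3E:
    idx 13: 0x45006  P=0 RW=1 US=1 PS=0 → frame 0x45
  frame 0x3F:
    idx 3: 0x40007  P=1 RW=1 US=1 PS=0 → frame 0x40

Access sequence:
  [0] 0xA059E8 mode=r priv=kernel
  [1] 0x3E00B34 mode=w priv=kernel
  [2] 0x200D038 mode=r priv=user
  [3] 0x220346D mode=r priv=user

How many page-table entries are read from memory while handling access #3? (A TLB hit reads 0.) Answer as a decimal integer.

Trace:
#0 VA=0xA059E8 (r,kernel):
  L0 @0x32[5] → 0x35007  P=1,RW=1,US=1,PS=0
  L1 @0x35[5] → 0x38007  P=1,RW=1,US=1,PS=0
  ✓ 0x389E8  — 2 lookups
#1 VA=0x3E00B34 (w,kernel):
  L0 @0x32[31] → 0x39007  P=1,RW=1,US=1,PS=0
  L1 @0x39[0] → 0x3C007  P=1,RW=1,US=1,PS=0
  ✓ 0x3CB34  — 2 lookups
#2 VA=0x200D038 (r,user):
  L0 @0x32[16] → 0x3E007  P=1,RW=1,US=1,PS=0
  L1 @0x3E[13] → 0x45006  P=0,RW=1,US=1,PS=0
  → PAGE_NOT_PRESENT  (2 entries read)
#3 VA=0x220346D (r,user):
  L0 @0x32[17] → 0x3F007  P=1,RW=1,US=1,PS=0
  L1 @0x3F[3] → 0x40007  P=1,RW=1,US=1,PS=0
  ✓ 0x4046D  — 2 lookups

Entries read for #3: 2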